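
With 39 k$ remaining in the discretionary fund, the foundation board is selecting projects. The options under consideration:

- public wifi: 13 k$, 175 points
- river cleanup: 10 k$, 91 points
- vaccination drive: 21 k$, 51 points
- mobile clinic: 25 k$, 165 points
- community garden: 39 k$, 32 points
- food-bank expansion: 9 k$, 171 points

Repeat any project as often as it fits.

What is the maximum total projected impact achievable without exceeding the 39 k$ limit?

684

By projected impact per k$: food-bank expansion 19.00, public wifi 13.46, river cleanup 9.10 lead.
Best packing: 4×food-bank expansion — 36 k$, 684 total.
Nothing else within 39 k$ beats 684.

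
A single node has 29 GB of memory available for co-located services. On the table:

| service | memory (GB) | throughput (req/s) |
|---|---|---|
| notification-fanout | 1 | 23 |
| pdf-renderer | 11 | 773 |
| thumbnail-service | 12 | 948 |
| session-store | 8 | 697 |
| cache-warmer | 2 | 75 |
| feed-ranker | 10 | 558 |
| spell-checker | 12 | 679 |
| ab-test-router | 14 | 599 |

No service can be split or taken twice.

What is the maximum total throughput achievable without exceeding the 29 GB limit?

Taking the top-ratio services first gives notification-fanout + thumbnail-service + session-store + cache-warmer for 1743 (23 GB).
Reworking the packing: pdf-renderer + session-store + feed-ranker uses 29 GB and improves the total to 2028.

2028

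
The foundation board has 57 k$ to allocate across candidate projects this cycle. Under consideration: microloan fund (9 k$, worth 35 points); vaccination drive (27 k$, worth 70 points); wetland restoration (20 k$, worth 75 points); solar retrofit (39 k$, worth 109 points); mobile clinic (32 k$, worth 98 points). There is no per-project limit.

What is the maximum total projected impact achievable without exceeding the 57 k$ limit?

215

Ranking by ratio (projected impact/k$): microloan fund 3.89, wetland restoration 3.75, mobile clinic 3.06.
Filling by ratio: 6×microloan fund for 210, with 3 k$ left unused.
The 18 k$ tied up in 2×microloan fund is better spent on wetland restoration — total rises to 215 (56 k$).
No other feasible combination exceeds 215.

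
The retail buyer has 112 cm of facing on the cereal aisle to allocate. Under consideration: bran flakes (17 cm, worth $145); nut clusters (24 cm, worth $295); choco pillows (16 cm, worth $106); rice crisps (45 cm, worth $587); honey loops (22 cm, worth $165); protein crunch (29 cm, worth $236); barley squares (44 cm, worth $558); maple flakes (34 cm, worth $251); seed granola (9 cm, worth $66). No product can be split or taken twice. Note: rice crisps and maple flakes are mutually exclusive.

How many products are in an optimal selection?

Optimal total is 1310.
For example rice crisps + honey loops + barley squares achieves it, using 111 cm.
All optima have 3 products.

3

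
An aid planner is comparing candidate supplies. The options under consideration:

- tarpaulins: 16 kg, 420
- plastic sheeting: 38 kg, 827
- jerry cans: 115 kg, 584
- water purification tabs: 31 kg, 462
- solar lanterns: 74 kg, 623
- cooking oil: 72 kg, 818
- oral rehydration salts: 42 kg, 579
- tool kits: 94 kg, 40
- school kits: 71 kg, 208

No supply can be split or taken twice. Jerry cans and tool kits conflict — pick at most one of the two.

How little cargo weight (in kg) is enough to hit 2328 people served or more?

Look for the lowest-cargo combination reaching 2328.
tarpaulins + plastic sheeting + water purification tabs + cooking oil: 2527 people served at 157 kg.
Below 157 kg the best achievable stays under 2328.

157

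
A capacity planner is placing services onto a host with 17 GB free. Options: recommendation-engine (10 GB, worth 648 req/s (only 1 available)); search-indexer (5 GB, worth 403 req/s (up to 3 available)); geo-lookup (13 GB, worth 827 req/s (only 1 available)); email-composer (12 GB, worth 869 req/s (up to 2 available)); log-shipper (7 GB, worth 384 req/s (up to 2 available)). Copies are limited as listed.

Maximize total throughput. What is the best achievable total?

Density check — search-indexer 80.60, email-composer 72.42, recommendation-engine 64.80, geo-lookup 63.62 are the best per GB.
A density-first pass picks 3×search-indexer — 1209 at 15 GB.
Replace 2×search-indexer with email-composer: the trade gains 63 net, giving 1272 at 17 GB.
No other feasible combination exceeds 1272.

1272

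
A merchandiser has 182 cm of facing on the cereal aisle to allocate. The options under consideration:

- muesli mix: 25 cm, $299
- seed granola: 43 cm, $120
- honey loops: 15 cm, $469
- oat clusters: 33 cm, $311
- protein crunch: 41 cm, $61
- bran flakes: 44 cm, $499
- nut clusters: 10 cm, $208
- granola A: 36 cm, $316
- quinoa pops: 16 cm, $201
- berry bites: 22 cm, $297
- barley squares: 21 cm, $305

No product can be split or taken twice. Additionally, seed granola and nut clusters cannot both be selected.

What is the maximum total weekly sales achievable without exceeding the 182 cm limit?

A density-first pass picks muesli mix + honey loops + bran flakes + nut clusters + quinoa pops + berry bites + barley squares — 2278 at 153 cm.
The 44 cm tied up in bran flakes is better spent on oat clusters + granola A — total rises to 2406 (178 cm).
An exhaustive check of the 2048 subsets confirms 2406.

2406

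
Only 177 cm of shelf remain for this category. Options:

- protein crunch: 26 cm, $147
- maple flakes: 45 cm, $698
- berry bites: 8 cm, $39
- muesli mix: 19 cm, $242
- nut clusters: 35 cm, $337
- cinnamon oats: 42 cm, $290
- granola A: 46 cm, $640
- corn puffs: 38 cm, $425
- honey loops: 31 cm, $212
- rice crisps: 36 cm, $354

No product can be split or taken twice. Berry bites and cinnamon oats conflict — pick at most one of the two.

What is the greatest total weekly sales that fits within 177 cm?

2156

Ranking by ratio (weekly sales/cm): maple flakes 15.51, granola A 13.91, muesli mix 12.74.
Taking the top-ratio products first gives protein crunch + maple flakes + muesli mix + granola A + corn puffs for 2152 (174 cm).
Replace protein crunch and muesli mix with berry bites + rice crisps: the trade gains 4 net, giving 2156 at 173 cm.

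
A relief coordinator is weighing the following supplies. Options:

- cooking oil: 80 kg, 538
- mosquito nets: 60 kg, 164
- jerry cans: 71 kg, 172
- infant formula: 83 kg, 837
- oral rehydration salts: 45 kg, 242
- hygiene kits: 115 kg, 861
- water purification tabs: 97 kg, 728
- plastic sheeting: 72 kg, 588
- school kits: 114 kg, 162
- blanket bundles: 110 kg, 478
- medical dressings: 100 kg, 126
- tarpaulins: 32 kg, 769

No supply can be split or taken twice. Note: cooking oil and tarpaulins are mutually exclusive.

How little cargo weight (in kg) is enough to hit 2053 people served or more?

Minimise kg subject to total people served ≥ 2053.
infant formula + plastic sheeting + tarpaulins: 2194 people served at 187 kg.
No combination under 187 kg hits 2053.

187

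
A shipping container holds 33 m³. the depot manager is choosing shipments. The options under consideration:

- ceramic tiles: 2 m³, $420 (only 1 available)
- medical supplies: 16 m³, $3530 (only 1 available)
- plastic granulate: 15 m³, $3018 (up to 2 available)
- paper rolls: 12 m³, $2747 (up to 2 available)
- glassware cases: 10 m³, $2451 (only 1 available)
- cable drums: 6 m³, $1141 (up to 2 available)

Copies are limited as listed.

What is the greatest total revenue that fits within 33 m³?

Taking the top-ratio shipments first gives ceramic tiles + paper rolls + glassware cases + cable drums for 6759 (30 m³).
Dropping ceramic tiles and paper rolls frees 14 m³; slotting in medical supplies (16 m³) lifts the total to 7122 at 32 m³.
No other feasible combination exceeds 7122.

7122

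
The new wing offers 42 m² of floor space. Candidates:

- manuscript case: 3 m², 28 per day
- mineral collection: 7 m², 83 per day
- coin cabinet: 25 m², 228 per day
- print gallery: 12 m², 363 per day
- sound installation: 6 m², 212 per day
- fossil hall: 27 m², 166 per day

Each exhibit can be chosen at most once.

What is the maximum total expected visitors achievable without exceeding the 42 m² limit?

Taking manuscript case + mineral collection + print gallery + sound installation: 28 m² used, 686 in expected visitors.
No other feasible combination exceeds 686.

686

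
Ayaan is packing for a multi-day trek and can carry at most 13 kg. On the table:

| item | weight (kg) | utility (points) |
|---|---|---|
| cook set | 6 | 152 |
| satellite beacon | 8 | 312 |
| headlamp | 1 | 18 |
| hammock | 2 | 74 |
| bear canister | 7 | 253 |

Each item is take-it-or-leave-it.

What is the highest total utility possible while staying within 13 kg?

405

Filling by ratio: satellite beacon + headlamp + hammock for 404, with 2 kg left unused.
Using the slack differently, cook set + bear canister comes to 405 at 13 kg.
Nothing else within 13 kg beats 405.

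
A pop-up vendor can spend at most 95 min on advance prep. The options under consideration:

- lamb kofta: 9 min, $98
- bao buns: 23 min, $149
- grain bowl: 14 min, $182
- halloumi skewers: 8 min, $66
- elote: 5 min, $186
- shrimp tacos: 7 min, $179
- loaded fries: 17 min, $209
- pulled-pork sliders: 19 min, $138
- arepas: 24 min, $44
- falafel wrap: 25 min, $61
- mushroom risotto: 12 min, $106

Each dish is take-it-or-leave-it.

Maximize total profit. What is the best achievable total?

1175

Greedy by ratio would take lamb kofta + grain bowl + halloumi skewers + elote + shrimp tacos + loaded fries + pulled-pork sliders + mushroom risotto: 91 min used, total 1164.
The 19 min tied up in pulled-pork sliders is better spent on bao buns — total rises to 1175 (95 min).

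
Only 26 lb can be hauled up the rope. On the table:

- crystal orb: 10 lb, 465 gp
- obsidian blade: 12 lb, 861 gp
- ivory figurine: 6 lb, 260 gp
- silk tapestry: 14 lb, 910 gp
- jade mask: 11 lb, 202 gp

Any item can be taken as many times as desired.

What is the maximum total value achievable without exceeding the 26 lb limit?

Ranking by ratio (value/lb): obsidian blade 71.75, silk tapestry 65.00, crystal orb 46.50.
Greedy by ratio would take 2×obsidian blade: 24 lb used, total 1722.
Dropping obsidian blade frees 12 lb; slotting in silk tapestry (14 lb) lifts the total to 1771 at 26 lb.
That's the maximum — no swap from here does better than 1771.

1771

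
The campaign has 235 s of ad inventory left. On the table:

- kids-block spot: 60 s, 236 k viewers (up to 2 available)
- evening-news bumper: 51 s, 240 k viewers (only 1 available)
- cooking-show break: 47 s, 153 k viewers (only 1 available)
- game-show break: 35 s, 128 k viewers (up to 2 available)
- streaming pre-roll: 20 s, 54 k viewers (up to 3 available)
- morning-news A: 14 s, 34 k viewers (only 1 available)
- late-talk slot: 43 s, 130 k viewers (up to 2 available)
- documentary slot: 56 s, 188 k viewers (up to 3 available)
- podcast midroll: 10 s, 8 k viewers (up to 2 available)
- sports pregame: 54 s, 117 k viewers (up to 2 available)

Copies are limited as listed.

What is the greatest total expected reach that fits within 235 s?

900

Density check — evening-news bumper 4.71, kids-block spot 3.93, game-show break 3.66, documentary slot 3.36 are the best per s.
A density-first pass picks 2×kids-block spot + evening-news bumper + game-show break + streaming pre-roll — 894 at 226 s.
The 55 s tied up in game-show break and streaming pre-roll is better spent on documentary slot — total rises to 900 (227 s).
Nothing else within 235 s beats 900.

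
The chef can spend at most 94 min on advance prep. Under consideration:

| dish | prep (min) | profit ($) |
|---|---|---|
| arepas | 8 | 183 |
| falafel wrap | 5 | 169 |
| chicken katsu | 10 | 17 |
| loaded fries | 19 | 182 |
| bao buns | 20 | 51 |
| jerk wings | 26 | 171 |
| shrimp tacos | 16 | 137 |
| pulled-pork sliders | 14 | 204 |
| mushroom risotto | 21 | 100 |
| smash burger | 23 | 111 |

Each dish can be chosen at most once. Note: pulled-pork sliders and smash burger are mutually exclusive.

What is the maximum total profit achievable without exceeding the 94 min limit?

1046

Ranking by ratio (profit/min): falafel wrap 33.80, arepas 22.88, pulled-pork sliders 14.57.
Taking arepas + falafel wrap + loaded fries + jerk wings + shrimp tacos + pulled-pork sliders: 88 min used, 1046 in profit.
The closest alternative, arepas + falafel wrap + loaded fries + jerk wings + pulled-pork sliders + mushroom risotto, reaches only 1009.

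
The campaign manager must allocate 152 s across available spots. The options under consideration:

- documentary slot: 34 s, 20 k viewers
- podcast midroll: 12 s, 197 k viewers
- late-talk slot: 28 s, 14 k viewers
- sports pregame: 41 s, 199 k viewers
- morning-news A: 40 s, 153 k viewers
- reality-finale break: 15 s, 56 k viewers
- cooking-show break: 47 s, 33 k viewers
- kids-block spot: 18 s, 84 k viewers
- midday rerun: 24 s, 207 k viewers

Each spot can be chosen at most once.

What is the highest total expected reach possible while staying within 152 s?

896

Best packing: podcast midroll + sports pregame + morning-news A + reality-finale break + kids-block spot + midday rerun — 150 s, 896 total.
Runner-up podcast midroll + sports pregame + morning-news A + kids-block spot + midday rerun tops out at 840.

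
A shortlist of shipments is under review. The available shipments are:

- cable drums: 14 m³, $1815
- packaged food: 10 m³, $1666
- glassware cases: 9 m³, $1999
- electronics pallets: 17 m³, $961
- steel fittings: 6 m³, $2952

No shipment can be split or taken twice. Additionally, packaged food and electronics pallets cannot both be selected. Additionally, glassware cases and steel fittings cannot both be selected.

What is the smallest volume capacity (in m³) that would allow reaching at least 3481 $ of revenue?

Minimise m³ subject to total revenue ≥ 3481.
packaged food + steel fittings: 4618 revenue at 16 m³.
No combination under 16 m³ hits 3481.

16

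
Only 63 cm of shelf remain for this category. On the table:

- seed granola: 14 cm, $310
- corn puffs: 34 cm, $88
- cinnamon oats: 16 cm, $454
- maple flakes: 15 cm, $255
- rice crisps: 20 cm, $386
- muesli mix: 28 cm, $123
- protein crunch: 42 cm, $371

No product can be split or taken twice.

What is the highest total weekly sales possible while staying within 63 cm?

1150

Ranking by ratio (weekly sales/cm): cinnamon oats 28.38, seed granola 22.14, rice crisps 19.30, maple flakes 17.00.
Seed granola + cinnamon oats + rice crisps uses 50 of the 63 cm and totals 1150.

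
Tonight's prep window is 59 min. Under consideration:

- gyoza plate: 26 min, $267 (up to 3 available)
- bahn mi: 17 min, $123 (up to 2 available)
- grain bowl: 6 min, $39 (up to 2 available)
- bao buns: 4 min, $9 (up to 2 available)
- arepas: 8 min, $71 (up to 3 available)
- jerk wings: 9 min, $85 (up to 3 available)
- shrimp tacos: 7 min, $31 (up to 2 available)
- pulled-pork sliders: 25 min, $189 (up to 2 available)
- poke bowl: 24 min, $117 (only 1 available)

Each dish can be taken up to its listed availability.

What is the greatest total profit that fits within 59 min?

Ranking by ratio (profit/min): gyoza plate 10.27, jerk wings 9.44, arepas 8.88.
Best packing: 2×gyoza plate + grain bowl — 58 min, 573 total.

573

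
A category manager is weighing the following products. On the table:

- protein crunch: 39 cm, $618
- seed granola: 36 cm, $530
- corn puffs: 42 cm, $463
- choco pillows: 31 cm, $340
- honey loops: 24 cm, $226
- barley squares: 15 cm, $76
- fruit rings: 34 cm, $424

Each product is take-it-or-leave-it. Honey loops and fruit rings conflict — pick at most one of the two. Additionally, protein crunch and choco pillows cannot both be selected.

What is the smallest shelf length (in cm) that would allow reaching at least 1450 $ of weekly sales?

109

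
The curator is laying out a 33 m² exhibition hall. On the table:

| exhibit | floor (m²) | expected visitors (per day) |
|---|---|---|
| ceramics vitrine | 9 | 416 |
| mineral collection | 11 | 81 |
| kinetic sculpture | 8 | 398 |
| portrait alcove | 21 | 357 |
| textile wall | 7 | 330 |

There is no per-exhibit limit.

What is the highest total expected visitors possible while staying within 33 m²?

The ratio heuristic lands on 4×kinetic sculpture (1592) but leaves 1 m² idle.
The 8 m² tied up in kinetic sculpture is better spent on ceramics vitrine — total rises to 1610 (33 m²).
Nothing else within 33 m² beats 1610.

1610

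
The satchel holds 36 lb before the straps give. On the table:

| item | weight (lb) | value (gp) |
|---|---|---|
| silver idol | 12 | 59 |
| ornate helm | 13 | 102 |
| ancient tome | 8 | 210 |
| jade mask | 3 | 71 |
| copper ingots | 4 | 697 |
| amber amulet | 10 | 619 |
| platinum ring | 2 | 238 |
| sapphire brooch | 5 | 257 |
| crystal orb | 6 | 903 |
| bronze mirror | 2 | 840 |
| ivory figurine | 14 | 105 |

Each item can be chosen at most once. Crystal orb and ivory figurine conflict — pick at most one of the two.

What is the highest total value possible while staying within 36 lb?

Density check — bronze mirror 420.00, copper ingots 174.25, crystal orb 150.50 are the best per lb.
Best packing: jade mask + copper ingots + amber amulet + platinum ring + sapphire brooch + crystal orb + bronze mirror — 32 lb, 3625 total.

3625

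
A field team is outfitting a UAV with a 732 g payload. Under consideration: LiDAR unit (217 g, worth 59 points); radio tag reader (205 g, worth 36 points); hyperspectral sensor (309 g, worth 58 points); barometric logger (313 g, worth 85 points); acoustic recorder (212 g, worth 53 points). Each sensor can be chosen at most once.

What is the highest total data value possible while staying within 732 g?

174

A density-first pass picks LiDAR unit + barometric logger — 144 at 530 g.
The 217 g tied up in LiDAR unit is better spent on radio tag reader + acoustic recorder — total rises to 174 (730 g).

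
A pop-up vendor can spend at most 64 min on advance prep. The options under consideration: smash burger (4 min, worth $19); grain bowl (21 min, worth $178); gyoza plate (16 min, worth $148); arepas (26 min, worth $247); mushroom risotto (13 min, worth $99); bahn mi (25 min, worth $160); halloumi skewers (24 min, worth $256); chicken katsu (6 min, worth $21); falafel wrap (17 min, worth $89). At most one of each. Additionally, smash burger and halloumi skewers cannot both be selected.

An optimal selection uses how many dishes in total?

3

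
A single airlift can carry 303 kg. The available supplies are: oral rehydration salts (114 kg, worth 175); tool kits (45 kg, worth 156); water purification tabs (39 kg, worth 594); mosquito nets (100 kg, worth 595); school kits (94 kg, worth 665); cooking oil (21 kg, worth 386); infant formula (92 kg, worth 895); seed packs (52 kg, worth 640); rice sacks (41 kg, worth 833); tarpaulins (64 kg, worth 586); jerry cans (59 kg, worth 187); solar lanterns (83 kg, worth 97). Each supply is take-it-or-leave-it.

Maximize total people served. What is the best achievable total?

Greedy by ratio would take tool kits + water purification tabs + cooking oil + infant formula + seed packs + rice sacks: 290 kg used, total 3504.
Dropping tool kits and cooking oil frees 66 kg; slotting in tarpaulins (64 kg) lifts the total to 3548 at 288 kg.
No other feasible combination exceeds 3548.

3548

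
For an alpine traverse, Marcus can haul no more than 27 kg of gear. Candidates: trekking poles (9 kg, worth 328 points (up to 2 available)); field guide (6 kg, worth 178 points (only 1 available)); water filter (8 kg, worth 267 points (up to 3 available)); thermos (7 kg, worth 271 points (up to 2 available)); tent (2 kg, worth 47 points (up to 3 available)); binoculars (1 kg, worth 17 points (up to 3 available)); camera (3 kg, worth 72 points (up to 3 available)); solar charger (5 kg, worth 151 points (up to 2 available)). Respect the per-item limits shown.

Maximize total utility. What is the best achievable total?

By utility per kg: thermos 38.71, trekking poles 36.44, water filter 33.38 lead.
A density-first pass picks trekking poles + 2×thermos + binoculars + camera — 959 at 27 kg.
A better packing is 2×trekking poles + thermos + tent: 27 kg, total 974.
Nothing else within 27 kg beats 974.

974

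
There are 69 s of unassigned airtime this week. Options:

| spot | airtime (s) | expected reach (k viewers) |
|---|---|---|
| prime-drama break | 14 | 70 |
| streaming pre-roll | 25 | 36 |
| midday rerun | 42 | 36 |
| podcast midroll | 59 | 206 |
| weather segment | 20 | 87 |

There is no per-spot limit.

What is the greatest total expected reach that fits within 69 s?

314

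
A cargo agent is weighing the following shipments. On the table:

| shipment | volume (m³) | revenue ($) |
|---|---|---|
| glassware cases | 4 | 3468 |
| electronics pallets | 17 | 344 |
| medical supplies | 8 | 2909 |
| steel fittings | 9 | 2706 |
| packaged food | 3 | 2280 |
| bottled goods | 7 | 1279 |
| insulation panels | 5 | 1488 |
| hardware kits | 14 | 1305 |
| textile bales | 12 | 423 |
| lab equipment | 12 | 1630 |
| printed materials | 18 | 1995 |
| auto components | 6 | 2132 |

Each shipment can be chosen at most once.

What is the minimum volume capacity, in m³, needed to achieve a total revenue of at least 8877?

18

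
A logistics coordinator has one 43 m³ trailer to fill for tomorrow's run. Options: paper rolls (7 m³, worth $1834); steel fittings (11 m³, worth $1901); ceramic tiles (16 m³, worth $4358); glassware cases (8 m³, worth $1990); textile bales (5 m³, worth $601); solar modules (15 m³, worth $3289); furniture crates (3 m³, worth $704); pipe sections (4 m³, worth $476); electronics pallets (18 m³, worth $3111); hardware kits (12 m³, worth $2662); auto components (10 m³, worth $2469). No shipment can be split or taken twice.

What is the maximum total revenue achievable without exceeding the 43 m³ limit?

10844

Filling by ratio: paper rolls + ceramic tiles + glassware cases + auto components for 10651, with 2 m³ left unused.
Replace auto components with hardware kits: the trade gains 193 net, giving 10844 at 43 m³.
Next best is paper rolls + ceramic tiles + glassware cases + auto components at 10651 (41 m³) — short by 193.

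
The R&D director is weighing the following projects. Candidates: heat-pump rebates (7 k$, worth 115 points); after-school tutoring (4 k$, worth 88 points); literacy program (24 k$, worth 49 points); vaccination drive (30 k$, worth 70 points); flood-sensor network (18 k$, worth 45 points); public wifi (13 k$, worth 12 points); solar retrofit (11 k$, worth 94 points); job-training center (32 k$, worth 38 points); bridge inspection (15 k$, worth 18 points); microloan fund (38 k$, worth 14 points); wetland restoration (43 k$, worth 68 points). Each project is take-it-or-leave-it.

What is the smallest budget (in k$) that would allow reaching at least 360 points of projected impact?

Minimise k$ subject to total projected impact ≥ 360.
heat-pump rebates + after-school tutoring + vaccination drive + solar retrofit reaches 367 using 52 k$.
Below 52 k$ the best achievable stays under 360.

52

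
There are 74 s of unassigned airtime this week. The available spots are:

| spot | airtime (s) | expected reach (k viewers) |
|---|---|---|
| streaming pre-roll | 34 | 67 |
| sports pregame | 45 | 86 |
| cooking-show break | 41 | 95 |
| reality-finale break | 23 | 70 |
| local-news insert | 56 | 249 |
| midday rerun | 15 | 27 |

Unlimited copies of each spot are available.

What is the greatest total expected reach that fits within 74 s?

By expected reach per s: local-news insert 4.45, reality-finale break 3.04, cooking-show break 2.32, streaming pre-roll 1.97 lead.
Best packing: local-news insert + midday rerun — 71 s, 276 total.
Every other selection either busts 74 s or fails to beat 276.

276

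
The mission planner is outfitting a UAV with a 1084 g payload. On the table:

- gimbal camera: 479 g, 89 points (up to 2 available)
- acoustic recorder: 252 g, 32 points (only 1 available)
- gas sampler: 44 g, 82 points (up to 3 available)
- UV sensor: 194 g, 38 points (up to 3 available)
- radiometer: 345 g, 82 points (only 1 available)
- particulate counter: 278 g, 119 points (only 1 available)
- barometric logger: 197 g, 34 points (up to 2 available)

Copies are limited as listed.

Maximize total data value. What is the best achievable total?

By data value per g: gas sampler 1.86, particulate counter 0.43, radiometer 0.24 lead.
Filling by ratio: 3×gas sampler + UV sensor + radiometer + particulate counter for 485, with 135 g left unused.
Dropping radiometer frees 345 g; slotting in gimbal camera (479 g) lifts the total to 492 at 1083 g.

492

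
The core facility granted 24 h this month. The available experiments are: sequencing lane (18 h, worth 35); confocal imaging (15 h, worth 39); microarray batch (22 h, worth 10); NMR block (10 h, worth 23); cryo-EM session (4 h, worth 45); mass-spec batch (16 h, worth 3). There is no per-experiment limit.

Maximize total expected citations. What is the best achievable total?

270

Density check — cryo-EM session 11.25, confocal imaging 2.60, NMR block 2.30 are the best per h.
Taking 6×cryo-EM session: 24 h used, 270 in expected citations.
No other feasible combination exceeds 270.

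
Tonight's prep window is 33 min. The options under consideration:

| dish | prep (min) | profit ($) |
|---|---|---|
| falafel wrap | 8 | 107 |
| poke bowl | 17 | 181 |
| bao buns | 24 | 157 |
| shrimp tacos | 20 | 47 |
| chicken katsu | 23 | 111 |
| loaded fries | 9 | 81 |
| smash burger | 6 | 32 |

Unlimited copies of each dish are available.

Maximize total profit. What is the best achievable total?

428

Taking 4×falafel wrap: 32 min used, 428 in profit.
Every other selection either busts 33 min or fails to beat 428.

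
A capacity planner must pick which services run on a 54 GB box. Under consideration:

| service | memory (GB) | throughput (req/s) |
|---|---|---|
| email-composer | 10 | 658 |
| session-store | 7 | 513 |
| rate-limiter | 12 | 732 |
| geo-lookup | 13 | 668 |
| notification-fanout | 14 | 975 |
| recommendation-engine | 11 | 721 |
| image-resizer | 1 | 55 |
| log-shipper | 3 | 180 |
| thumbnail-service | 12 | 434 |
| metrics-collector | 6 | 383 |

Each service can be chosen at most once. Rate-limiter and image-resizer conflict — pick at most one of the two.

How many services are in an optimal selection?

Optimal total is 3599.
For example email-composer + session-store + rate-limiter + notification-fanout + recommendation-engine achieves it, using 54 GB.
All optima have 5 services.

5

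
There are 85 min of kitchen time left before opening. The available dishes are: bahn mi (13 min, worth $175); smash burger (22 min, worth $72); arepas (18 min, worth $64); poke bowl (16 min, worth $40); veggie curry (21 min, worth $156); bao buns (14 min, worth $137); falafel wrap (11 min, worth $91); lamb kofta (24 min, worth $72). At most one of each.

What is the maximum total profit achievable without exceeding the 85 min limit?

631

Filling by ratio: bahn mi + arepas + veggie curry + bao buns + falafel wrap for 623, with 8 min left unused.
Replace arepas with smash burger: the trade gains 8 net, giving 631 at 81 min.
Bahn mi + veggie curry + bao buns + falafel wrap + lamb kofta (83 min) also reaches 631 — a tie, but nothing goes higher.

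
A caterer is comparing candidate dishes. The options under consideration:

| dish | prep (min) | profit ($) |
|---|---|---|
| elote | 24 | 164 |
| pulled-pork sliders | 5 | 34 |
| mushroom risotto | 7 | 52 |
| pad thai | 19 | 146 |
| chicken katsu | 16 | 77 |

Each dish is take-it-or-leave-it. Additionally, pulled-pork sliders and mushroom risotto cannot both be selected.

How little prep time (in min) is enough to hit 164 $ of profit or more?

24

Look for the lowest-prep combination reaching 164.
elote: 164 profit at 24 min.
No combination under 24 min hits 164.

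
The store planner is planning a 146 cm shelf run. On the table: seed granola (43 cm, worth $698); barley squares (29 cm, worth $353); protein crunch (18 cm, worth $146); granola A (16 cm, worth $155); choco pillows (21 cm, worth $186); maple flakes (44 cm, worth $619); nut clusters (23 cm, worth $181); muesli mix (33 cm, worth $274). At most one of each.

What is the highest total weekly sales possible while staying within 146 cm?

Ranking by ratio (weekly sales/cm): seed granola 16.23, maple flakes 14.07, barley squares 12.17, granola A 9.69.
The ratio heuristic lands on seed granola + barley squares + granola A + maple flakes (1825) but leaves 14 cm idle.
The 16 cm tied up in granola A is better spent on choco pillows — total rises to 1856 (137 cm).
No other feasible combination exceeds 1856.

1856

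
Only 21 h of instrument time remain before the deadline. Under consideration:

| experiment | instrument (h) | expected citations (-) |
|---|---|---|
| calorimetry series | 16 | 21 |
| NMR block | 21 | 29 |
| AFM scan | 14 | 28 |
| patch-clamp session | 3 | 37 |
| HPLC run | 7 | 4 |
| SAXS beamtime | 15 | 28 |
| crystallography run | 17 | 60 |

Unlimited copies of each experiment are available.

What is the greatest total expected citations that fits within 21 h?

259

Density check — patch-clamp session 12.33, crystallography run 3.53, AFM scan 2.00 are the best per h.
7×patch-clamp session uses 21 of the 21 h and totals 259.
Nothing else within 21 h beats 259.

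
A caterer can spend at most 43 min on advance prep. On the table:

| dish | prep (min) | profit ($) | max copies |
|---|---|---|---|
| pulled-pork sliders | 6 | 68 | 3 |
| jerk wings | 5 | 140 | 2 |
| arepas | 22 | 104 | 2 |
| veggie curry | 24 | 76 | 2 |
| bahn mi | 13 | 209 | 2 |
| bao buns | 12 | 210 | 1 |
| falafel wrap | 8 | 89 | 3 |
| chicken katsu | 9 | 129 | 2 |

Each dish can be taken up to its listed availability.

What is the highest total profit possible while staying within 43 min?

788

A density-first pass picks pulled-pork sliders + 2×jerk wings + bahn mi + bao buns — 767 at 41 min.
Dropping pulled-pork sliders frees 6 min; slotting in falafel wrap (8 min) lifts the total to 788 at 43 min.
Nothing else within 43 min beats 788.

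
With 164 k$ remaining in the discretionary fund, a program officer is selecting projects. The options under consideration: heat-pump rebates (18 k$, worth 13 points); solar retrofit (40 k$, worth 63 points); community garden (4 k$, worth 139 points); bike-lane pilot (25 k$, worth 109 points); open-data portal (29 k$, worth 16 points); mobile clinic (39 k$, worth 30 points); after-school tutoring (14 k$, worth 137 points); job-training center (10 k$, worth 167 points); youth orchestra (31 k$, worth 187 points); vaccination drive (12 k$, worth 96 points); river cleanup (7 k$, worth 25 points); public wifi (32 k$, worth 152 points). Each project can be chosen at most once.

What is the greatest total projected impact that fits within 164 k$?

1028

By projected impact per k$: community garden 34.75, job-training center 16.70, after-school tutoring 9.79 lead.
Greedy by ratio would take heat-pump rebates + community garden + bike-lane pilot + after-school tutoring + job-training center + youth orchestra + vaccination drive + river cleanup + public wifi: 153 k$ used, total 1025.
Dropping heat-pump rebates frees 18 k$; slotting in open-data portal (29 k$) lifts the total to 1028 at 164 k$.
Next best is heat-pump rebates + community garden + bike-lane pilot + after-school tutoring + job-training center + youth orchestra + vaccination drive + river cleanup + public wifi at 1025 (153 k$) — short by 3.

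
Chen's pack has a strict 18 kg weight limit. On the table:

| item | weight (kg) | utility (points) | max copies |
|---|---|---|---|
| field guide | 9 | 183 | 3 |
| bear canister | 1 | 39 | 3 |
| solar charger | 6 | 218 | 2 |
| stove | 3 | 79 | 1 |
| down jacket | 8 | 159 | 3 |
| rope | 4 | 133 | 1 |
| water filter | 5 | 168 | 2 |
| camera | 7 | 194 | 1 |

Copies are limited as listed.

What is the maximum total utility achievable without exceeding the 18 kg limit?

By utility per kg: bear canister 39.00, solar charger 36.33, water filter 33.60 lead.
A density-first pass picks 3×bear canister + 2×solar charger + stove — 632 at 18 kg.
Dropping bear canister and stove frees 4 kg; slotting in rope (4 kg) lifts the total to 647 at 18 kg.
That's the maximum — no swap from here does better than 647.

647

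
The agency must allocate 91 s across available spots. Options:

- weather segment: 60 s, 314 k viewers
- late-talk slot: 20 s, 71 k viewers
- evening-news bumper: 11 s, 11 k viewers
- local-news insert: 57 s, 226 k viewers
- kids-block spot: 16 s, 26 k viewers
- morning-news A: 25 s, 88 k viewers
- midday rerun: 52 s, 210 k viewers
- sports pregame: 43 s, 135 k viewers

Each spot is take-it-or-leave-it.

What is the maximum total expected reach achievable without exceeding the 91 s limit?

A density-first pass picks weather segment + late-talk slot + evening-news bumper — 396 at 91 s.
Dropping late-talk slot and evening-news bumper frees 31 s; slotting in morning-news A (25 s) lifts the total to 402 at 85 s.

402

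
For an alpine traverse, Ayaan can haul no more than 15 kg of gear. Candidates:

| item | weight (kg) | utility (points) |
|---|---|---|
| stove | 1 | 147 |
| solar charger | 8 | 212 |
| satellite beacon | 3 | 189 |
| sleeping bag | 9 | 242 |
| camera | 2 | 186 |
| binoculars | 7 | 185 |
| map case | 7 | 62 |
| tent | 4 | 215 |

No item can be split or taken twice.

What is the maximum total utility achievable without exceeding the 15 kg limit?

764

Greedy by ratio would take stove + satellite beacon + camera + tent: 10 kg used, total 737.
The 4 kg tied up in tent is better spent on sleeping bag — total rises to 764 (15 kg).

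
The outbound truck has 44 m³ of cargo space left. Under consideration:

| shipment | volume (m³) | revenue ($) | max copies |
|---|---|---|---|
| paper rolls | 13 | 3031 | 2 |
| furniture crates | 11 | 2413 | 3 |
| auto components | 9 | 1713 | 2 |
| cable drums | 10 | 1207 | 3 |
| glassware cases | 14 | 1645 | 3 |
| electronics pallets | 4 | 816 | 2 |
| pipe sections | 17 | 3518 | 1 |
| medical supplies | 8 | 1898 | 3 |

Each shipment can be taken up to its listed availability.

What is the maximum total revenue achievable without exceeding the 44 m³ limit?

10056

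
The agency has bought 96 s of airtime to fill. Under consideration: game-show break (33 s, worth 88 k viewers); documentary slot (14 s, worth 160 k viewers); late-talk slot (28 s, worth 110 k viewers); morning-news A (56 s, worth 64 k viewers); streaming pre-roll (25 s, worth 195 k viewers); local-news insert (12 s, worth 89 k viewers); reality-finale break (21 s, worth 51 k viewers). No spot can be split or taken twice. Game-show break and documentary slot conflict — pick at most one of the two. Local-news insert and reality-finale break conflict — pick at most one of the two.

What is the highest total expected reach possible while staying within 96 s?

554

By expected reach per s: documentary slot 11.43, streaming pre-roll 7.80, local-news insert 7.42 lead.
Documentary slot + late-talk slot + streaming pre-roll + local-news insert uses 79 of the 96 s and totals 554.
An exhaustive check of the 128 subsets confirms 554.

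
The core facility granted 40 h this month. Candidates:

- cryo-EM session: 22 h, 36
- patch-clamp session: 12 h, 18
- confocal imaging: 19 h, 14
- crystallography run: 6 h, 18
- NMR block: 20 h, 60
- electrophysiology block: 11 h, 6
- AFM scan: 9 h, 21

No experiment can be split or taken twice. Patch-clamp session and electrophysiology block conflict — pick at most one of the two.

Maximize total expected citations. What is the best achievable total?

99

Best packing: crystallography run + NMR block + AFM scan — 35 h, 99 total.
Runner-up patch-clamp session + crystallography run + NMR block tops out at 96.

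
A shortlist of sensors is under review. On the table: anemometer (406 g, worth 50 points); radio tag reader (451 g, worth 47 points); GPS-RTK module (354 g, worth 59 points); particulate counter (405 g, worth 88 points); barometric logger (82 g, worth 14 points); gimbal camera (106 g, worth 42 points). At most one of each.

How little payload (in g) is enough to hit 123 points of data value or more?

511

Need the lightest bundle worth ≥ 123.
particulate counter + gimbal camera: 130 data value at 511 g.
Any bundle with less than 511 g falls short of 123.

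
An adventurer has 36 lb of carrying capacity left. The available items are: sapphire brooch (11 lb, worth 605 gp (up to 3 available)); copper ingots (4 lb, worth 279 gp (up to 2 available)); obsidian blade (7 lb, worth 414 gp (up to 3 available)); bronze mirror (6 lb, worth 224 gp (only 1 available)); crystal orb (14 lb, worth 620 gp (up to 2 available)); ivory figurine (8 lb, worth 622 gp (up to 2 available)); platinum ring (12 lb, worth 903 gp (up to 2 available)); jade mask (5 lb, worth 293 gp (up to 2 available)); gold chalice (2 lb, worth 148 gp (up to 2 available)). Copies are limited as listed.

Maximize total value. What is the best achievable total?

2724

Taking the top-ratio items first gives copper ingots + 2×ivory figurine + platinum ring + 2×gold chalice for 2722 (36 lb).
Replace copper ingots and ivory figurine with platinum ring: the trade gains 2 net, giving 2724 at 36 lb.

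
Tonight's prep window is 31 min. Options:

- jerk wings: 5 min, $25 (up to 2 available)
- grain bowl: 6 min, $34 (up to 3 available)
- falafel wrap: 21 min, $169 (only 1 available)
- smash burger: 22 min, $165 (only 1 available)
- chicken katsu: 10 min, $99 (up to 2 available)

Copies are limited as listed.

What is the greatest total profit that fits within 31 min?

Taking the top-ratio dishes first gives jerk wings + grain bowl + 2×chicken katsu for 257 (31 min).
Replace jerk wings and grain bowl and chicken katsu with falafel wrap: the trade gains 11 net, giving 268 at 31 min.
Nothing else within 31 min beats 268.

268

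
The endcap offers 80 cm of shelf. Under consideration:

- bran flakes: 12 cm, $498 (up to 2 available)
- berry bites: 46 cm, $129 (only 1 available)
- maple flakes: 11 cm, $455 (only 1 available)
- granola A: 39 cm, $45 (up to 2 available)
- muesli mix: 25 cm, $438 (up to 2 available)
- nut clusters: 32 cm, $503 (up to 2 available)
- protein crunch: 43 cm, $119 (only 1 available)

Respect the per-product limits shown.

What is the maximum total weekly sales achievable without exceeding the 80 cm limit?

1954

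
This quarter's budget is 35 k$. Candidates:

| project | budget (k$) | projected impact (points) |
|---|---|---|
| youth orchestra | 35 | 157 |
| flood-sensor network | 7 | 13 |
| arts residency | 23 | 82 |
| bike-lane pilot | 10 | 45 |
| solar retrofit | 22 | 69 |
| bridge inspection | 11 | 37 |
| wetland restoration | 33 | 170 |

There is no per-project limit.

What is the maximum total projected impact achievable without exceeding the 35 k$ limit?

Wetland restoration uses 33 of the 35 k$ and totals 170.

170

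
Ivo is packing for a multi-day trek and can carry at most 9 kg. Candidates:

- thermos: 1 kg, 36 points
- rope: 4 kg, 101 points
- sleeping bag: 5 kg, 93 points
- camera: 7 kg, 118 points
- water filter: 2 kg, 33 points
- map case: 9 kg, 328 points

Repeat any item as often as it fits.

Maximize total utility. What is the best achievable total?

328

Map case uses 9 of the 9 kg and totals 328.
Nothing else within 9 kg beats 328.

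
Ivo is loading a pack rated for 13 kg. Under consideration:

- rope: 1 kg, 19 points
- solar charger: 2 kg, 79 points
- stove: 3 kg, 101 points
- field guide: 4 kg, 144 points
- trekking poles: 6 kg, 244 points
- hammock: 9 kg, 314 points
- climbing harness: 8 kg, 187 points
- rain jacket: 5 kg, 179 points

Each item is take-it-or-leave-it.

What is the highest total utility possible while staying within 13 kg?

502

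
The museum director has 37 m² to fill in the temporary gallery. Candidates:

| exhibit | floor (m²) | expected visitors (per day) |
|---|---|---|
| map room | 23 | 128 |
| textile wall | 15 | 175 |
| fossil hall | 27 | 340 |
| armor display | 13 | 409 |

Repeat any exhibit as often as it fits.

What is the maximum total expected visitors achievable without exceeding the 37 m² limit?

818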